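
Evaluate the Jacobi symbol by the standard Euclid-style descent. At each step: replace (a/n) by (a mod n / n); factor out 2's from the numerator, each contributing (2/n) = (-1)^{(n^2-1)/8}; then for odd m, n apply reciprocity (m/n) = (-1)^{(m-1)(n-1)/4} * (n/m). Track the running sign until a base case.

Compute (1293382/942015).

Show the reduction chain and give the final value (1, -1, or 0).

1

(1293382/942015): 1293382 mod 942015 = 351367, so (1293382/942015) = (351367/942015)
flip (351367/942015) -> (942015/351367): both odd, 351367 mod 4 = 3, 942015 mod 4 = 3, so the flip contributes -1; sign now -1
(942015/351367): 942015 mod 351367 = 239281, so (942015/351367) = (239281/351367)
flip (239281/351367) -> (351367/239281): both odd, 239281 mod 4 = 1, 351367 mod 4 = 3, so the flip contributes +1; sign now -1
(351367/239281): 351367 mod 239281 = 112086, so (351367/239281) = (112086/239281)
factor out 2^1: 112086 = 2^1·56043; with 239281 mod 8 = 1, (2/239281) = +1; sign now -1; continue with (56043/239281)
flip (56043/239281) -> (239281/56043): both odd, 56043 mod 4 = 3, 239281 mod 4 = 1, so the flip contributes +1; sign now -1
(239281/56043): 239281 mod 56043 = 15109, so (239281/56043) = (15109/56043)
flip (15109/56043) -> (56043/15109): both odd, 15109 mod 4 = 1, 56043 mod 4 = 3, so the flip contributes +1; sign now -1
(56043/15109): 56043 mod 15109 = 10716, so (56043/15109) = (10716/15109)
factor out 2^2: 10716 = 2^2·2679; with 15109 mod 8 = 5, (2/15109) = -1; sign now -1; continue with (2679/15109)
flip (2679/15109) -> (15109/2679): both odd, 2679 mod 4 = 3, 15109 mod 4 = 1, so the flip contributes +1; sign now -1
(15109/2679): 15109 mod 2679 = 1714, so (15109/2679) = (1714/2679)
factor out 2^1: 1714 = 2^1·857; with 2679 mod 8 = 7, (2/2679) = +1; sign now -1; continue with (857/2679)
flip (857/2679) -> (2679/857): both odd, 857 mod 4 = 1, 2679 mod 4 = 3, so the flip contributes +1; sign now -1
(2679/857): 2679 mod 857 = 108, so (2679/857) = (108/857)
factor out 2^2: 108 = 2^2·27; with 857 mod 8 = 1, (2/857) = +1; sign now -1; continue with (27/857)
flip (27/857) -> (857/27): both odd, 27 mod 4 = 3, 857 mod 4 = 1, so the flip contributes +1; sign now -1
(857/27): 857 mod 27 = 20, so (857/27) = (20/27)
factor out 2^2: 20 = 2^2·5; with 27 mod 8 = 3, (2/27) = -1; sign now -1; continue with (5/27)
flip (5/27) -> (27/5): both odd, 5 mod 4 = 1, 27 mod 4 = 3, so the flip contributes +1; sign now -1
(27/5): 27 mod 5 = 2, so (27/5) = (2/5)
factor out 2^1: 2 = 2^1·1; with 5 mod 8 = 5, (2/5) = -1; sign now +1; continue with (1/5)
reached (1/5) = 1, so the symbol is +1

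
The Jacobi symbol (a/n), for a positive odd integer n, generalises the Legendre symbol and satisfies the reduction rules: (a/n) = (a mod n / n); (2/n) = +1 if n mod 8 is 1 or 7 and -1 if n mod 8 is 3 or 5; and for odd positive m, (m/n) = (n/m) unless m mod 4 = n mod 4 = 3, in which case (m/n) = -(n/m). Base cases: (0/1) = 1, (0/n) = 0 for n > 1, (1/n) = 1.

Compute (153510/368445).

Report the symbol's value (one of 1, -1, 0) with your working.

0

153510 = 2^1·76755; (2/368445) = -1 since 368445 mod 8 = 5, so (153510/368445) = (-1)^1·(76755/368445); sign now -1
reciprocity: (76755/368445) = +1·(368445/76755) since 76755 mod 4 = 3, 368445 mod 4 = 1; sign now -1
(368445/76755) = (61425/76755)   [reduce mod 76755]
reciprocity: (61425/76755) = +1·(76755/61425) since 61425 mod 4 = 1, 76755 mod 4 = 3; sign now -1
(76755/61425) = (15330/61425)   [reduce mod 61425]
15330 = 2^1·7665; (2/61425) = +1 since 61425 mod 8 = 1, so (15330/61425) = (+1)^1·(7665/61425); sign now -1
reciprocity: (7665/61425) = +1·(61425/7665) since 7665 mod 4 = 1, 61425 mod 4 = 1; sign now -1
(61425/7665) = (105/7665)   [reduce mod 7665]
reciprocity: (105/7665) = +1·(7665/105) since 105 mod 4 = 1, 7665 mod 4 = 1; sign now -1
(7665/105) = (0/105)   [reduce mod 105]
(0/105) = 0   [gcd(a, n) > 1]; final value = 0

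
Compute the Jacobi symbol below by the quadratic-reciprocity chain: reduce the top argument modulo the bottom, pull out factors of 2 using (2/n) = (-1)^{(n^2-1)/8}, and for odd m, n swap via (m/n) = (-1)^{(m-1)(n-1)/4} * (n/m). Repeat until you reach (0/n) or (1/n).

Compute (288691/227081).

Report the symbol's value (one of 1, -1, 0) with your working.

1

(288691/227081): 288691 mod 227081 = 61610, so (288691/227081) = (61610/227081)
factor out 2^1: 61610 = 2^1·30805; with 227081 mod 8 = 1, (2/227081) = +1; sign now +1; continue with (30805/227081)
flip (30805/227081) -> (227081/30805): both odd, 30805 mod 4 = 1, 227081 mod 4 = 1, so the flip contributes +1; sign now +1
(227081/30805): 227081 mod 30805 = 11446, so (227081/30805) = (11446/30805)
factor out 2^1: 11446 = 2^1·5723; with 30805 mod 8 = 5, (2/30805) = -1; sign now -1; continue with (5723/30805)
flip (5723/30805) -> (30805/5723): both odd, 5723 mod 4 = 3, 30805 mod 4 = 1, so the flip contributes +1; sign now -1
(30805/5723): 30805 mod 5723 = 2190, so (30805/5723) = (2190/5723)
factor out 2^1: 2190 = 2^1·1095; with 5723 mod 8 = 3, (2/5723) = -1; sign now +1; continue with (1095/5723)
flip (1095/5723) -> (5723/1095): both odd, 1095 mod 4 = 3, 5723 mod 4 = 3, so the flip contributes -1; sign now -1
(5723/1095): 5723 mod 1095 = 248, so (5723/1095) = (248/1095)
factor out 2^3: 248 = 2^3·31; with 1095 mod 8 = 7, (2/1095) = +1; sign now -1; continue with (31/1095)
flip (31/1095) -> (1095/31): both odd, 31 mod 4 = 3, 1095 mod 4 = 3, so the flip contributes -1; sign now +1
(1095/31): 1095 mod 31 = 10, so (1095/31) = (10/31)
factor out 2^1: 10 = 2^1·5; with 31 mod 8 = 7, (2/31) = +1; sign now +1; continue with (5/31)
flip (5/31) -> (31/5): both odd, 5 mod 4 = 1, 31 mod 4 = 3, so the flip contributes +1; sign now +1
(31/5): 31 mod 5 = 1, so (31/5) = (1/5)
reached (1/5) = 1, so the symbol is +1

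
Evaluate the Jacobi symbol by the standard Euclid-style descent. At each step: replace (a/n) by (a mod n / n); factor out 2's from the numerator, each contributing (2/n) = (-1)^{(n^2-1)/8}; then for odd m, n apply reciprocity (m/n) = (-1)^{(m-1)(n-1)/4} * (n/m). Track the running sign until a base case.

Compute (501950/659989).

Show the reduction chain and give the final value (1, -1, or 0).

factor out 2^1: 501950 = 2^1·250975; with 659989 mod 8 = 5, (2/659989) = -1; sign now -1; continue with (250975/659989)
flip (250975/659989) -> (659989/250975): both odd, 250975 mod 4 = 3, 659989 mod 4 = 1, so the flip contributes +1; sign now -1
(659989/250975): 659989 mod 250975 = 158039, so (659989/250975) = (158039/250975)
flip (158039/250975) -> (250975/158039): both odd, 158039 mod 4 = 3, 250975 mod 4 = 3, so the flip contributes -1; sign now +1
(250975/158039): 250975 mod 158039 = 92936, so (250975/158039) = (92936/158039)
factor out 2^3: 92936 = 2^3·11617; with 158039 mod 8 = 7, (2/158039) = +1; sign now +1; continue with (11617/158039)
flip (11617/158039) -> (158039/11617): both odd, 11617 mod 4 = 1, 158039 mod 4 = 3, so the flip contributes +1; sign now +1
(158039/11617): 158039 mod 11617 = 7018, so (158039/11617) = (7018/11617)
factor out 2^1: 7018 = 2^1·3509; with 11617 mod 8 = 1, (2/11617) = +1; sign now +1; continue with (3509/11617)
flip (3509/11617) -> (11617/3509): both odd, 3509 mod 4 = 1, 11617 mod 4 = 1, so the flip contributes +1; sign now +1
(11617/3509): 11617 mod 3509 = 1090, so (11617/3509) = (1090/3509)
factor out 2^1: 1090 = 2^1·545; with 3509 mod 8 = 5, (2/3509) = -1; sign now -1; continue with (545/3509)
flip (545/3509) -> (3509/545): both odd, 545 mod 4 = 1, 3509 mod 4 = 1, so the flip contributes +1; sign now -1
(3509/545): 3509 mod 545 = 239, so (3509/545) = (239/545)
flip (239/545) -> (545/239): both odd, 239 mod 4 = 3, 545 mod 4 = 1, so the flip contributes +1; sign now -1
(545/239): 545 mod 239 = 67, so (545/239) = (67/239)
flip (67/239) -> (239/67): both odd, 67 mod 4 = 3, 239 mod 4 = 3, so the flip contributes -1; sign now +1
(239/67): 239 mod 67 = 38, so (239/67) = (38/67)
factor out 2^1: 38 = 2^1·19; with 67 mod 8 = 3, (2/67) = -1; sign now -1; continue with (19/67)
flip (19/67) -> (67/19): both odd, 19 mod 4 = 3, 67 mod 4 = 3, so the flip contributes -1; sign now +1
(67/19): 67 mod 19 = 10, so (67/19) = (10/19)
factor out 2^1: 10 = 2^1·5; with 19 mod 8 = 3, (2/19) = -1; sign now -1; continue with (5/19)
flip (5/19) -> (19/5): both odd, 5 mod 4 = 1, 19 mod 4 = 3, so the flip contributes +1; sign now -1
(19/5): 19 mod 5 = 4, so (19/5) = (4/5)
factor out 2^2: 4 = 2^2·1; with 5 mod 8 = 5, (2/5) = -1; sign now -1; continue with (1/5)
reached (1/5) = 1, so the symbol is -1

-1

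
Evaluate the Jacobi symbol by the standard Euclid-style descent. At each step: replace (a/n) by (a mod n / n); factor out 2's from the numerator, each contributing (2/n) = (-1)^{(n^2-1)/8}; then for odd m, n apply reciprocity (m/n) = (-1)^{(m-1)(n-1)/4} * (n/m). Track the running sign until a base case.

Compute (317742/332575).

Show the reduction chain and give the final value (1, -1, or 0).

1

317742 = 2^1·158871; (2/332575) = +1 since 332575 mod 8 = 7, so (317742/332575) = (+1)^1·(158871/332575); sign now +1
reciprocity: (158871/332575) = -1·(332575/158871) since 158871 mod 4 = 3, 332575 mod 4 = 3; sign now -1
(332575/158871) = (14833/158871)   [reduce mod 158871]
reciprocity: (14833/158871) = +1·(158871/14833) since 14833 mod 4 = 1, 158871 mod 4 = 3; sign now -1
(158871/14833) = (10541/14833)   [reduce mod 14833]
reciprocity: (10541/14833) = +1·(14833/10541) since 10541 mod 4 = 1, 14833 mod 4 = 1; sign now -1
(14833/10541) = (4292/10541)   [reduce mod 10541]
4292 = 2^2·1073; (2/10541) = -1 since 10541 mod 8 = 5, so (4292/10541) = (-1)^2·(1073/10541); sign now -1
reciprocity: (1073/10541) = +1·(10541/1073) since 1073 mod 4 = 1, 10541 mod 4 = 1; sign now -1
(10541/1073) = (884/1073)   [reduce mod 1073]
884 = 2^2·221; (2/1073) = +1 since 1073 mod 8 = 1, so (884/1073) = (+1)^2·(221/1073); sign now -1
reciprocity: (221/1073) = +1·(1073/221) since 221 mod 4 = 1, 1073 mod 4 = 1; sign now -1
(1073/221) = (189/221)   [reduce mod 221]
reciprocity: (189/221) = +1·(221/189) since 189 mod 4 = 1, 221 mod 4 = 1; sign now -1
(221/189) = (32/189)   [reduce mod 189]
32 = 2^5·1; (2/189) = -1 since 189 mod 8 = 5, so (32/189) = (-1)^5·(1/189); sign now +1
(1/189) = 1; final value = sign = +1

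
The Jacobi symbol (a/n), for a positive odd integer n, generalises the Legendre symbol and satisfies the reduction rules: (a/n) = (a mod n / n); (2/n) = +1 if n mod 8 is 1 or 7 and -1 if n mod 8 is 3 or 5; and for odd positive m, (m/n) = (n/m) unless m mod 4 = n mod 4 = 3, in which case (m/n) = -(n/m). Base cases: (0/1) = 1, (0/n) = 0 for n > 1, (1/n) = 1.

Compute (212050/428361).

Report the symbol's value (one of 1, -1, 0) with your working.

212050 = 2^1·106025; (2/428361) = +1 since 428361 mod 8 = 1, so (212050/428361) = (+1)^1·(106025/428361); sign now +1
reciprocity: (106025/428361) = +1·(428361/106025) since 106025 mod 4 = 1, 428361 mod 4 = 1; sign now +1
(428361/106025) = (4261/106025)   [reduce mod 106025]
reciprocity: (4261/106025) = +1·(106025/4261) since 4261 mod 4 = 1, 106025 mod 4 = 1; sign now +1
(106025/4261) = (3761/4261)   [reduce mod 4261]
reciprocity: (3761/4261) = +1·(4261/3761) since 3761 mod 4 = 1, 4261 mod 4 = 1; sign now +1
(4261/3761) = (500/3761)   [reduce mod 3761]
500 = 2^2·125; (2/3761) = +1 since 3761 mod 8 = 1, so (500/3761) = (+1)^2·(125/3761); sign now +1
reciprocity: (125/3761) = +1·(3761/125) since 125 mod 4 = 1, 3761 mod 4 = 1; sign now +1
(3761/125) = (11/125)   [reduce mod 125]
reciprocity: (11/125) = +1·(125/11) since 11 mod 4 = 3, 125 mod 4 = 1; sign now +1
(125/11) = (4/11)   [reduce mod 11]
4 = 2^2·1; (2/11) = -1 since 11 mod 8 = 3, so (4/11) = (-1)^2·(1/11); sign now +1
(1/11) = 1; final value = sign = +1

1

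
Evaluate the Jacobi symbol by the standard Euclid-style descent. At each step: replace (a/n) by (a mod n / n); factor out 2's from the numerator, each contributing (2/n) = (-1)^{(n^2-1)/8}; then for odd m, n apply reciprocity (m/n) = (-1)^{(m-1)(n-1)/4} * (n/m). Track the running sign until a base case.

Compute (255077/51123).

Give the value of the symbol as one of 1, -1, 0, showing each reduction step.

1

(255077/51123) = (50585/51123)   [reduce mod 51123]
reciprocity: (50585/51123) = +1·(51123/50585) since 50585 mod 4 = 1, 51123 mod 4 = 3; sign now +1
(51123/50585) = (538/50585)   [reduce mod 50585]
538 = 2^1·269; (2/50585) = +1 since 50585 mod 8 = 1, so (538/50585) = (+1)^1·(269/50585); sign now +1
reciprocity: (269/50585) = +1·(50585/269) since 269 mod 4 = 1, 50585 mod 4 = 1; sign now +1
(50585/269) = (13/269)   [reduce mod 269]
reciprocity: (13/269) = +1·(269/13) since 13 mod 4 = 1, 269 mod 4 = 1; sign now +1
(269/13) = (9/13)   [reduce mod 13]
reciprocity: (9/13) = +1·(13/9) since 9 mod 4 = 1, 13 mod 4 = 1; sign now +1
(13/9) = (4/9)   [reduce mod 9]
4 = 2^2·1; (2/9) = +1 since 9 mod 8 = 1, so (4/9) = (+1)^2·(1/9); sign now +1
(1/9) = 1; final value = sign = +1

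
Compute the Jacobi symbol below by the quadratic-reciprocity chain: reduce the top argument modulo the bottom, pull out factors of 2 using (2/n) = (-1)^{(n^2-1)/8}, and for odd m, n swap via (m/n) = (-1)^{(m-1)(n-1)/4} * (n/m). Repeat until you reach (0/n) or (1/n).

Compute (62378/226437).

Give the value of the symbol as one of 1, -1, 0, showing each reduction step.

62378 = 2^1·31189; (2/226437) = -1 since 226437 mod 8 = 5, so (62378/226437) = (-1)^1·(31189/226437); sign now -1
reciprocity: (31189/226437) = +1·(226437/31189) since 31189 mod 4 = 1, 226437 mod 4 = 1; sign now -1
(226437/31189) = (8114/31189)   [reduce mod 31189]
8114 = 2^1·4057; (2/31189) = -1 since 31189 mod 8 = 5, so (8114/31189) = (-1)^1·(4057/31189); sign now +1
reciprocity: (4057/31189) = +1·(31189/4057) since 4057 mod 4 = 1, 31189 mod 4 = 1; sign now +1
(31189/4057) = (2790/4057)   [reduce mod 4057]
2790 = 2^1·1395; (2/4057) = +1 since 4057 mod 8 = 1, so (2790/4057) = (+1)^1·(1395/4057); sign now +1
reciprocity: (1395/4057) = +1·(4057/1395) since 1395 mod 4 = 3, 4057 mod 4 = 1; sign now +1
(4057/1395) = (1267/1395)   [reduce mod 1395]
reciprocity: (1267/1395) = -1·(1395/1267) since 1267 mod 4 = 3, 1395 mod 4 = 3; sign now -1
(1395/1267) = (128/1267)   [reduce mod 1267]
128 = 2^7·1; (2/1267) = -1 since 1267 mod 8 = 3, so (128/1267) = (-1)^7·(1/1267); sign now +1
(1/1267) = 1; final value = sign = +1

1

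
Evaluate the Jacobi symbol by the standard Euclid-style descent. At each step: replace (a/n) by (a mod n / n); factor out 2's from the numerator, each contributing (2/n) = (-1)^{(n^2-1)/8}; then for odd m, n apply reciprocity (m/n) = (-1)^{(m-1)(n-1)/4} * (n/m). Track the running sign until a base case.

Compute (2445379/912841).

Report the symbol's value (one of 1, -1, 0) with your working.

(2445379/912841): 2445379 mod 912841 = 619697, so (2445379/912841) = (619697/912841)
flip (619697/912841) -> (912841/619697): both odd, 619697 mod 4 = 1, 912841 mod 4 = 1, so the flip contributes +1; sign now +1
(912841/619697): 912841 mod 619697 = 293144, so (912841/619697) = (293144/619697)
factor out 2^3: 293144 = 2^3·36643; with 619697 mod 8 = 1, (2/619697) = +1; sign now +1; continue with (36643/619697)
flip (36643/619697) -> (619697/36643): both odd, 36643 mod 4 = 3, 619697 mod 4 = 1, so the flip contributes +1; sign now +1
(619697/36643): 619697 mod 36643 = 33409, so (619697/36643) = (33409/36643)
flip (33409/36643) -> (36643/33409): both odd, 33409 mod 4 = 1, 36643 mod 4 = 3, so the flip contributes +1; sign now +1
(36643/33409): 36643 mod 33409 = 3234, so (36643/33409) = (3234/33409)
factor out 2^1: 3234 = 2^1·1617; with 33409 mod 8 = 1, (2/33409) = +1; sign now +1; continue with (1617/33409)
flip (1617/33409) -> (33409/1617): both odd, 1617 mod 4 = 1, 33409 mod 4 = 1, so the flip contributes +1; sign now +1
(33409/1617): 33409 mod 1617 = 1069, so (33409/1617) = (1069/1617)
flip (1069/1617) -> (1617/1069): both odd, 1069 mod 4 = 1, 1617 mod 4 = 1, so the flip contributes +1; sign now +1
(1617/1069): 1617 mod 1069 = 548, so (1617/1069) = (548/1069)
factor out 2^2: 548 = 2^2·137; with 1069 mod 8 = 5, (2/1069) = -1; sign now +1; continue with (137/1069)
flip (137/1069) -> (1069/137): both odd, 137 mod 4 = 1, 1069 mod 4 = 1, so the flip contributes +1; sign now +1
(1069/137): 1069 mod 137 = 110, so (1069/137) = (110/137)
factor out 2^1: 110 = 2^1·55; with 137 mod 8 = 1, (2/137) = +1; sign now +1; continue with (55/137)
flip (55/137) -> (137/55): both odd, 55 mod 4 = 3, 137 mod 4 = 1, so the flip contributes +1; sign now +1
(137/55): 137 mod 55 = 27, so (137/55) = (27/55)
flip (27/55) -> (55/27): both odd, 27 mod 4 = 3, 55 mod 4 = 3, so the flip contributes -1; sign now -1
(55/27): 55 mod 27 = 1, so (55/27) = (1/27)
reached (1/27) = 1, so the symbol is -1

-1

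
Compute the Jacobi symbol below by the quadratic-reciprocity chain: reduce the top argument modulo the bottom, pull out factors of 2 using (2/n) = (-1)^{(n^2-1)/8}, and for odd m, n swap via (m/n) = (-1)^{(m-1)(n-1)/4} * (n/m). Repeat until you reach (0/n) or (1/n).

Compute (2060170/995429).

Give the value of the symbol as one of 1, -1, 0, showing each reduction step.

0

(2060170/995429) = (69312/995429)   [reduce mod 995429]
69312 = 2^6·1083; (2/995429) = -1 since 995429 mod 8 = 5, so (69312/995429) = (-1)^6·(1083/995429); sign now +1
reciprocity: (1083/995429) = +1·(995429/1083) since 1083 mod 4 = 3, 995429 mod 4 = 1; sign now +1
(995429/1083) = (152/1083)   [reduce mod 1083]
152 = 2^3·19; (2/1083) = -1 since 1083 mod 8 = 3, so (152/1083) = (-1)^3·(19/1083); sign now -1
reciprocity: (19/1083) = -1·(1083/19) since 19 mod 4 = 3, 1083 mod 4 = 3; sign now +1
(1083/19) = (0/19)   [reduce mod 19]
(0/19) = 0   [gcd(a, n) > 1]; final value = 0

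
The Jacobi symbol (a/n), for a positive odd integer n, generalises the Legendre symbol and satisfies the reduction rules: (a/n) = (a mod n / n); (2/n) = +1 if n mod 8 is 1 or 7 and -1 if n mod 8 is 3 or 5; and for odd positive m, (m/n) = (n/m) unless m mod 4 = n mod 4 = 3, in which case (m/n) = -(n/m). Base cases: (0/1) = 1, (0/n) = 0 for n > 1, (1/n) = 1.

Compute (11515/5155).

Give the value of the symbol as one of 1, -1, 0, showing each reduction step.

0

(11515/5155) = (1205/5155)   [reduce mod 5155]
reciprocity: (1205/5155) = +1·(5155/1205) since 1205 mod 4 = 1, 5155 mod 4 = 3; sign now +1
(5155/1205) = (335/1205)   [reduce mod 1205]
reciprocity: (335/1205) = +1·(1205/335) since 335 mod 4 = 3, 1205 mod 4 = 1; sign now +1
(1205/335) = (200/335)   [reduce mod 335]
200 = 2^3·25; (2/335) = +1 since 335 mod 8 = 7, so (200/335) = (+1)^3·(25/335); sign now +1
reciprocity: (25/335) = +1·(335/25) since 25 mod 4 = 1, 335 mod 4 = 3; sign now +1
(335/25) = (10/25)   [reduce mod 25]
10 = 2^1·5; (2/25) = +1 since 25 mod 8 = 1, so (10/25) = (+1)^1·(5/25); sign now +1
reciprocity: (5/25) = +1·(25/5) since 5 mod 4 = 1, 25 mod 4 = 1; sign now +1
(25/5) = (0/5)   [reduce mod 5]
(0/5) = 0   [gcd(a, n) > 1]; final value = 0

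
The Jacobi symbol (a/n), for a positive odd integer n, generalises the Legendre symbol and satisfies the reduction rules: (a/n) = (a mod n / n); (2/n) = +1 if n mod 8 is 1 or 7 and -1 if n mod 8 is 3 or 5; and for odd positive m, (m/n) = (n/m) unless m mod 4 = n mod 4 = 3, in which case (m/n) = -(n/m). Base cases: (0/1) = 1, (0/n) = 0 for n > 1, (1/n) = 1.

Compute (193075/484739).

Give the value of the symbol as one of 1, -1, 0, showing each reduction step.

flip (193075/484739) -> (484739/193075): both odd, 193075 mod 4 = 3, 484739 mod 4 = 3, so the flip contributes -1; sign now -1
(484739/193075): 484739 mod 193075 = 98589, so (484739/193075) = (98589/193075)
flip (98589/193075) -> (193075/98589): both odd, 98589 mod 4 = 1, 193075 mod 4 = 3, so the flip contributes +1; sign now -1
(193075/98589): 193075 mod 98589 = 94486, so (193075/98589) = (94486/98589)
factor out 2^1: 94486 = 2^1·47243; with 98589 mod 8 = 5, (2/98589) = -1; sign now +1; continue with (47243/98589)
flip (47243/98589) -> (98589/47243): both odd, 47243 mod 4 = 3, 98589 mod 4 = 1, so the flip contributes +1; sign now +1
(98589/47243): 98589 mod 47243 = 4103, so (98589/47243) = (4103/47243)
flip (4103/47243) -> (47243/4103): both odd, 4103 mod 4 = 3, 47243 mod 4 = 3, so the flip contributes -1; sign now -1
(47243/4103): 47243 mod 4103 = 2110, so (47243/4103) = (2110/4103)
factor out 2^1: 2110 = 2^1·1055; with 4103 mod 8 = 7, (2/4103) = +1; sign now -1; continue with (1055/4103)
flip (1055/4103) -> (4103/1055): both odd, 1055 mod 4 = 3, 4103 mod 4 = 3, so the flip contributes -1; sign now +1
(4103/1055): 4103 mod 1055 = 938, so (4103/1055) = (938/1055)
factor out 2^1: 938 = 2^1·469; with 1055 mod 8 = 7, (2/1055) = +1; sign now +1; continue with (469/1055)
flip (469/1055) -> (1055/469): both odd, 469 mod 4 = 1, 1055 mod 4 = 3, so the flip contributes +1; sign now +1
(1055/469): 1055 mod 469 = 117, so (1055/469) = (117/469)
flip (117/469) -> (469/117): both odd, 117 mod 4 = 1, 469 mod 4 = 1, so the flip contributes +1; sign now +1
(469/117): 469 mod 117 = 1, so (469/117) = (1/117)
reached (1/117) = 1, so the symbol is +1

1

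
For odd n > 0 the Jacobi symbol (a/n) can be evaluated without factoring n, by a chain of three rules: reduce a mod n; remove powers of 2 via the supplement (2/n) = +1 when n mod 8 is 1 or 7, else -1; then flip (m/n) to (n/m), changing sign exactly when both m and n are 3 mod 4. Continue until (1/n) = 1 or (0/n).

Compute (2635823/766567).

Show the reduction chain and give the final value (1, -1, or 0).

(2635823/766567): 2635823 mod 766567 = 336122, so (2635823/766567) = (336122/766567)
factor out 2^1: 336122 = 2^1·168061; with 766567 mod 8 = 7, (2/766567) = +1; sign now +1; continue with (168061/766567)
flip (168061/766567) -> (766567/168061): both odd, 168061 mod 4 = 1, 766567 mod 4 = 3, so the flip contributes +1; sign now +1
(766567/168061): 766567 mod 168061 = 94323, so (766567/168061) = (94323/168061)
flip (94323/168061) -> (168061/94323): both odd, 94323 mod 4 = 3, 168061 mod 4 = 1, so the flip contributes +1; sign now +1
(168061/94323): 168061 mod 94323 = 73738, so (168061/94323) = (73738/94323)
factor out 2^1: 73738 = 2^1·36869; with 94323 mod 8 = 3, (2/94323) = -1; sign now -1; continue with (36869/94323)
flip (36869/94323) -> (94323/36869): both odd, 36869 mod 4 = 1, 94323 mod 4 = 3, so the flip contributes +1; sign now -1
(94323/36869): 94323 mod 36869 = 20585, so (94323/36869) = (20585/36869)
flip (20585/36869) -> (36869/20585): both odd, 20585 mod 4 = 1, 36869 mod 4 = 1, so the flip contributes +1; sign now -1
(36869/20585): 36869 mod 20585 = 16284, so (36869/20585) = (16284/20585)
factor out 2^2: 16284 = 2^2·4071; with 20585 mod 8 = 1, (2/20585) = +1; sign now -1; continue with (4071/20585)
flip (4071/20585) -> (20585/4071): both odd, 4071 mod 4 = 3, 20585 mod 4 = 1, so the flip contributes +1; sign now -1
(20585/4071): 20585 mod 4071 = 230, so (20585/4071) = (230/4071)
factor out 2^1: 230 = 2^1·115; with 4071 mod 8 = 7, (2/4071) = +1; sign now -1; continue with (115/4071)
flip (115/4071) -> (4071/115): both odd, 115 mod 4 = 3, 4071 mod 4 = 3, so the flip contributes -1; sign now +1
(4071/115): 4071 mod 115 = 46, so (4071/115) = (46/115)
factor out 2^1: 46 = 2^1·23; with 115 mod 8 = 3, (2/115) = -1; sign now -1; continue with (23/115)
flip (23/115) -> (115/23): both odd, 23 mod 4 = 3, 115 mod 4 = 3, so the flip contributes -1; sign now +1
(115/23): 115 mod 23 = 0, so (115/23) = (0/23)
reached (0/23); gcd(a, n) > 1, so (0/23) = 0 and the symbol is 0

0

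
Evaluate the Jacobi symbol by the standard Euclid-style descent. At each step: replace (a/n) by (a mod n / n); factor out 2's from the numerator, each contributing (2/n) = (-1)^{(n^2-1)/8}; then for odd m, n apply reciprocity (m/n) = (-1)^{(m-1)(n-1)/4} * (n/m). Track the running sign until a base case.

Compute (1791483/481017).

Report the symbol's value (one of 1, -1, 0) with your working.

0

(1791483/481017): 1791483 mod 481017 = 348432, so (1791483/481017) = (348432/481017)
factor out 2^4: 348432 = 2^4·21777; with 481017 mod 8 = 1, (2/481017) = +1; sign now +1; continue with (21777/481017)
flip (21777/481017) -> (481017/21777): both odd, 21777 mod 4 = 1, 481017 mod 4 = 1, so the flip contributes +1; sign now +1
(481017/21777): 481017 mod 21777 = 1923, so (481017/21777) = (1923/21777)
flip (1923/21777) -> (21777/1923): both odd, 1923 mod 4 = 3, 21777 mod 4 = 1, so the flip contributes +1; sign now +1
(21777/1923): 21777 mod 1923 = 624, so (21777/1923) = (624/1923)
factor out 2^4: 624 = 2^4·39; with 1923 mod 8 = 3, (2/1923) = -1; sign now +1; continue with (39/1923)
flip (39/1923) -> (1923/39): both odd, 39 mod 4 = 3, 1923 mod 4 = 3, so the flip contributes -1; sign now -1
(1923/39): 1923 mod 39 = 12, so (1923/39) = (12/39)
factor out 2^2: 12 = 2^2·3; with 39 mod 8 = 7, (2/39) = +1; sign now -1; continue with (3/39)
flip (3/39) -> (39/3): both odd, 3 mod 4 = 3, 39 mod 4 = 3, so the flip contributes -1; sign now +1
(39/3): 39 mod 3 = 0, so (39/3) = (0/3)
reached (0/3); gcd(a, n) > 1, so (0/3) = 0 and the symbol is 0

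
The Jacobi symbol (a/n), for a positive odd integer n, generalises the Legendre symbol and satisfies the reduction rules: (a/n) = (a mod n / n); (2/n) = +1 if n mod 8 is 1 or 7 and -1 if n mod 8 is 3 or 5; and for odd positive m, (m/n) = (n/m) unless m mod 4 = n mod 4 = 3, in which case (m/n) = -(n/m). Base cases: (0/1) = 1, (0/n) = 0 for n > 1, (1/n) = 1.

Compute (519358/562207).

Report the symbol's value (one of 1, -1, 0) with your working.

519358 = 2^1·259679; (2/562207) = +1 since 562207 mod 8 = 7, so (519358/562207) = (+1)^1·(259679/562207); sign now +1
reciprocity: (259679/562207) = -1·(562207/259679) since 259679 mod 4 = 3, 562207 mod 4 = 3; sign now -1
(562207/259679) = (42849/259679)   [reduce mod 259679]
reciprocity: (42849/259679) = +1·(259679/42849) since 42849 mod 4 = 1, 259679 mod 4 = 3; sign now -1
(259679/42849) = (2585/42849)   [reduce mod 42849]
reciprocity: (2585/42849) = +1·(42849/2585) since 2585 mod 4 = 1, 42849 mod 4 = 1; sign now -1
(42849/2585) = (1489/2585)   [reduce mod 2585]
reciprocity: (1489/2585) = +1·(2585/1489) since 1489 mod 4 = 1, 2585 mod 4 = 1; sign now -1
(2585/1489) = (1096/1489)   [reduce mod 1489]
1096 = 2^3·137; (2/1489) = +1 since 1489 mod 8 = 1, so (1096/1489) = (+1)^3·(137/1489); sign now -1
reciprocity: (137/1489) = +1·(1489/137) since 137 mod 4 = 1, 1489 mod 4 = 1; sign now -1
(1489/137) = (119/137)   [reduce mod 137]
reciprocity: (119/137) = +1·(137/119) since 119 mod 4 = 3, 137 mod 4 = 1; sign now -1
(137/119) = (18/119)   [reduce mod 119]
18 = 2^1·9; (2/119) = +1 since 119 mod 8 = 7, so (18/119) = (+1)^1·(9/119); sign now -1
reciprocity: (9/119) = +1·(119/9) since 9 mod 4 = 1, 119 mod 4 = 3; sign now -1
(119/9) = (2/9)   [reduce mod 9]
2 = 2^1·1; (2/9) = +1 since 9 mod 8 = 1, so (2/9) = (+1)^1·(1/9); sign now -1
(1/9) = 1; final value = sign = -1

-1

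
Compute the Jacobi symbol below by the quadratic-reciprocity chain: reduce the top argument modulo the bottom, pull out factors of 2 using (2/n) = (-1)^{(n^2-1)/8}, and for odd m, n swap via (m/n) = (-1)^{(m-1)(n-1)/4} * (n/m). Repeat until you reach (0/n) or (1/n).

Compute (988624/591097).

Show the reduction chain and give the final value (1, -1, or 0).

0

(988624/591097) = (397527/591097)   [reduce mod 591097]
reciprocity: (397527/591097) = +1·(591097/397527) since 397527 mod 4 = 3, 591097 mod 4 = 1; sign now +1
(591097/397527) = (193570/397527)   [reduce mod 397527]
193570 = 2^1·96785; (2/397527) = +1 since 397527 mod 8 = 7, so (193570/397527) = (+1)^1·(96785/397527); sign now +1
reciprocity: (96785/397527) = +1·(397527/96785) since 96785 mod 4 = 1, 397527 mod 4 = 3; sign now +1
(397527/96785) = (10387/96785)   [reduce mod 96785]
reciprocity: (10387/96785) = +1·(96785/10387) since 10387 mod 4 = 3, 96785 mod 4 = 1; sign now +1
(96785/10387) = (3302/10387)   [reduce mod 10387]
3302 = 2^1·1651; (2/10387) = -1 since 10387 mod 8 = 3, so (3302/10387) = (-1)^1·(1651/10387); sign now -1
reciprocity: (1651/10387) = -1·(10387/1651) since 1651 mod 4 = 3, 10387 mod 4 = 3; sign now +1
(10387/1651) = (481/1651)   [reduce mod 1651]
reciprocity: (481/1651) = +1·(1651/481) since 481 mod 4 = 1, 1651 mod 4 = 3; sign now +1
(1651/481) = (208/481)   [reduce mod 481]
208 = 2^4·13; (2/481) = +1 since 481 mod 8 = 1, so (208/481) = (+1)^4·(13/481); sign now +1
reciprocity: (13/481) = +1·(481/13) since 13 mod 4 = 1, 481 mod 4 = 1; sign now +1
(481/13) = (0/13)   [reduce mod 13]
(0/13) = 0   [gcd(a, n) > 1]; final value = 0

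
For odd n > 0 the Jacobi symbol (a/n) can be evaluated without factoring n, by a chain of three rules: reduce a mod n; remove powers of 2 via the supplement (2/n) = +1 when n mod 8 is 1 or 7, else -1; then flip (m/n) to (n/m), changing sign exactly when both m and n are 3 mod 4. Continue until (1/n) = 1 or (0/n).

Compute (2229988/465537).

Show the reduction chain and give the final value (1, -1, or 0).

1

(2229988/465537): 2229988 mod 465537 = 367840, so (2229988/465537) = (367840/465537)
factor out 2^5: 367840 = 2^5·11495; with 465537 mod 8 = 1, (2/465537) = +1; sign now +1; continue with (11495/465537)
flip (11495/465537) -> (465537/11495): both odd, 11495 mod 4 = 3, 465537 mod 4 = 1, so the flip contributes +1; sign now +1
(465537/11495): 465537 mod 11495 = 5737, so (465537/11495) = (5737/11495)
flip (5737/11495) -> (11495/5737): both odd, 5737 mod 4 = 1, 11495 mod 4 = 3, so the flip contributes +1; sign now +1
(11495/5737): 11495 mod 5737 = 21, so (11495/5737) = (21/5737)
flip (21/5737) -> (5737/21): both odd, 21 mod 4 = 1, 5737 mod 4 = 1, so the flip contributes +1; sign now +1
(5737/21): 5737 mod 21 = 4, so (5737/21) = (4/21)
factor out 2^2: 4 = 2^2·1; with 21 mod 8 = 5, (2/21) = -1; sign now +1; continue with (1/21)
reached (1/21) = 1, so the symbol is +1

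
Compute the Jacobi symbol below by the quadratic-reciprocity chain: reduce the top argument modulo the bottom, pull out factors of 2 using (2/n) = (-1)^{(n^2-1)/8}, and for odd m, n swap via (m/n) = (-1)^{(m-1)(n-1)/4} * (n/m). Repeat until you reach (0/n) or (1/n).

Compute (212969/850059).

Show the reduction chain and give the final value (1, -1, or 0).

1

flip (212969/850059) -> (850059/212969): both odd, 212969 mod 4 = 1, 850059 mod 4 = 3, so the flip contributes +1; sign now +1
(850059/212969): 850059 mod 212969 = 211152, so (850059/212969) = (211152/212969)
factor out 2^4: 211152 = 2^4·13197; with 212969 mod 8 = 1, (2/212969) = +1; sign now +1; continue with (13197/212969)
flip (13197/212969) -> (212969/13197): both odd, 13197 mod 4 = 1, 212969 mod 4 = 1, so the flip contributes +1; sign now +1
(212969/13197): 212969 mod 13197 = 1817, so (212969/13197) = (1817/13197)
flip (1817/13197) -> (13197/1817): both odd, 1817 mod 4 = 1, 13197 mod 4 = 1, so the flip contributes +1; sign now +1
(13197/1817): 13197 mod 1817 = 478, so (13197/1817) = (478/1817)
factor out 2^1: 478 = 2^1·239; with 1817 mod 8 = 1, (2/1817) = +1; sign now +1; continue with (239/1817)
flip (239/1817) -> (1817/239): both odd, 239 mod 4 = 3, 1817 mod 4 = 1, so the flip contributes +1; sign now +1
(1817/239): 1817 mod 239 = 144, so (1817/239) = (144/239)
factor out 2^4: 144 = 2^4·9; with 239 mod 8 = 7, (2/239) = +1; sign now +1; continue with (9/239)
flip (9/239) -> (239/9): both odd, 9 mod 4 = 1, 239 mod 4 = 3, so the flip contributes +1; sign now +1
(239/9): 239 mod 9 = 5, so (239/9) = (5/9)
flip (5/9) -> (9/5): both odd, 5 mod 4 = 1, 9 mod 4 = 1, so the flip contributes +1; sign now +1
(9/5): 9 mod 5 = 4, so (9/5) = (4/5)
factor out 2^2: 4 = 2^2·1; with 5 mod 8 = 5, (2/5) = -1; sign now +1; continue with (1/5)
reached (1/5) = 1, so the symbol is +1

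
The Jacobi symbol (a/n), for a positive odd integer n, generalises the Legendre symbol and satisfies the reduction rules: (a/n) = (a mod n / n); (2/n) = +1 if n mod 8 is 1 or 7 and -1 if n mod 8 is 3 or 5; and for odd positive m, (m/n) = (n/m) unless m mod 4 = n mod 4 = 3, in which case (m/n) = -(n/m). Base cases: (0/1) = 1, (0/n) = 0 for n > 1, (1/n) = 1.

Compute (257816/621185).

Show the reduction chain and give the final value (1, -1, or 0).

257816 = 2^3·32227; (2/621185) = +1 since 621185 mod 8 = 1, so (257816/621185) = (+1)^3·(32227/621185); sign now +1
reciprocity: (32227/621185) = +1·(621185/32227) since 32227 mod 4 = 3, 621185 mod 4 = 1; sign now +1
(621185/32227) = (8872/32227)   [reduce mod 32227]
8872 = 2^3·1109; (2/32227) = -1 since 32227 mod 8 = 3, so (8872/32227) = (-1)^3·(1109/32227); sign now -1
reciprocity: (1109/32227) = +1·(32227/1109) since 1109 mod 4 = 1, 32227 mod 4 = 3; sign now -1
(32227/1109) = (66/1109)   [reduce mod 1109]
66 = 2^1·33; (2/1109) = -1 since 1109 mod 8 = 5, so (66/1109) = (-1)^1·(33/1109); sign now +1
reciprocity: (33/1109) = +1·(1109/33) since 33 mod 4 = 1, 1109 mod 4 = 1; sign now +1
(1109/33) = (20/33)   [reduce mod 33]
20 = 2^2·5; (2/33) = +1 since 33 mod 8 = 1, so (20/33) = (+1)^2·(5/33); sign now +1
reciprocity: (5/33) = +1·(33/5) since 5 mod 4 = 1, 33 mod 4 = 1; sign now +1
(33/5) = (3/5)   [reduce mod 5]
reciprocity: (3/5) = +1·(5/3) since 3 mod 4 = 3, 5 mod 4 = 1; sign now +1
(5/3) = (2/3)   [reduce mod 3]
2 = 2^1·1; (2/3) = -1 since 3 mod 8 = 3, so (2/3) = (-1)^1·(1/3); sign now -1
(1/3) = 1; final value = sign = -1

-1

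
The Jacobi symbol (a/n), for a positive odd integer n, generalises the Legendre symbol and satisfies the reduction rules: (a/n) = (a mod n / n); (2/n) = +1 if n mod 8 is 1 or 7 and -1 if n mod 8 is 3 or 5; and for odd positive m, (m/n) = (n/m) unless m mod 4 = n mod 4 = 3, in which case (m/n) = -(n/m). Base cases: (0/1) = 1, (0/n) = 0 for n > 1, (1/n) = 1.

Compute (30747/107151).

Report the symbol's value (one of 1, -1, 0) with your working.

flip (30747/107151) -> (107151/30747): both odd, 30747 mod 4 = 3, 107151 mod 4 = 3, so the flip contributes -1; sign now -1
(107151/30747): 107151 mod 30747 = 14910, so (107151/30747) = (14910/30747)
factor out 2^1: 14910 = 2^1·7455; with 30747 mod 8 = 3, (2/30747) = -1; sign now +1; continue with (7455/30747)
flip (7455/30747) -> (30747/7455): both odd, 7455 mod 4 = 3, 30747 mod 4 = 3, so the flip contributes -1; sign now -1
(30747/7455): 30747 mod 7455 = 927, so (30747/7455) = (927/7455)
flip (927/7455) -> (7455/927): both odd, 927 mod 4 = 3, 7455 mod 4 = 3, so the flip contributes -1; sign now +1
(7455/927): 7455 mod 927 = 39, so (7455/927) = (39/927)
flip (39/927) -> (927/39): both odd, 39 mod 4 = 3, 927 mod 4 = 3, so the flip contributes -1; sign now -1
(927/39): 927 mod 39 = 30, so (927/39) = (30/39)
factor out 2^1: 30 = 2^1·15; with 39 mod 8 = 7, (2/39) = +1; sign now -1; continue with (15/39)
flip (15/39) -> (39/15): both odd, 15 mod 4 = 3, 39 mod 4 = 3, so the flip contributes -1; sign now +1
(39/15): 39 mod 15 = 9, so (39/15) = (9/15)
flip (9/15) -> (15/9): both odd, 9 mod 4 = 1, 15 mod 4 = 3, so the flip contributes +1; sign now +1
(15/9): 15 mod 9 = 6, so (15/9) = (6/9)
factor out 2^1: 6 = 2^1·3; with 9 mod 8 = 1, (2/9) = +1; sign now +1; continue with (3/9)
flip (3/9) -> (9/3): both odd, 3 mod 4 = 3, 9 mod 4 = 1, so the flip contributes +1; sign now +1
(9/3): 9 mod 3 = 0, so (9/3) = (0/3)
reached (0/3); gcd(a, n) > 1, so (0/3) = 0 and the symbol is 0

0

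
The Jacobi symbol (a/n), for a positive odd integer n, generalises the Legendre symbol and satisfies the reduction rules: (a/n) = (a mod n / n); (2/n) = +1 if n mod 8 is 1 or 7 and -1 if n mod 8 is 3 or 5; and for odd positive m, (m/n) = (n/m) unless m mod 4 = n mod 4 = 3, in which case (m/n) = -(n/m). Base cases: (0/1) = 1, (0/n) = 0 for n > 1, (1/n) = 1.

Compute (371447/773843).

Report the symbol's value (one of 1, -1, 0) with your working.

1

reciprocity: (371447/773843) = -1·(773843/371447) since 371447 mod 4 = 3, 773843 mod 4 = 3; sign now -1
(773843/371447) = (30949/371447)   [reduce mod 371447]
reciprocity: (30949/371447) = +1·(371447/30949) since 30949 mod 4 = 1, 371447 mod 4 = 3; sign now -1
(371447/30949) = (59/30949)   [reduce mod 30949]
reciprocity: (59/30949) = +1·(30949/59) since 59 mod 4 = 3, 30949 mod 4 = 1; sign now -1
(30949/59) = (33/59)   [reduce mod 59]
reciprocity: (33/59) = +1·(59/33) since 33 mod 4 = 1, 59 mod 4 = 3; sign now -1
(59/33) = (26/33)   [reduce mod 33]
26 = 2^1·13; (2/33) = +1 since 33 mod 8 = 1, so (26/33) = (+1)^1·(13/33); sign now -1
reciprocity: (13/33) = +1·(33/13) since 13 mod 4 = 1, 33 mod 4 = 1; sign now -1
(33/13) = (7/13)   [reduce mod 13]
reciprocity: (7/13) = +1·(13/7) since 7 mod 4 = 3, 13 mod 4 = 1; sign now -1
(13/7) = (6/7)   [reduce mod 7]
6 = 2^1·3; (2/7) = +1 since 7 mod 8 = 7, so (6/7) = (+1)^1·(3/7); sign now -1
reciprocity: (3/7) = -1·(7/3) since 3 mod 4 = 3, 7 mod 4 = 3; sign now +1
(7/3) = (1/3)   [reduce mod 3]
(1/3) = 1; final value = sign = +1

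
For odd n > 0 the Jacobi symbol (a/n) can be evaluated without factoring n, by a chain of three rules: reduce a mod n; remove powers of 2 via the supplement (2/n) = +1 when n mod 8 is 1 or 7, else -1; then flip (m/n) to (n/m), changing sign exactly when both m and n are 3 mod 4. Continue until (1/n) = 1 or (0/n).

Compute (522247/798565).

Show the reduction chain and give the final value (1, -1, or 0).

1

reciprocity: (522247/798565) = +1·(798565/522247) since 522247 mod 4 = 3, 798565 mod 4 = 1; sign now +1
(798565/522247) = (276318/522247)   [reduce mod 522247]
276318 = 2^1·138159; (2/522247) = +1 since 522247 mod 8 = 7, so (276318/522247) = (+1)^1·(138159/522247); sign now +1
reciprocity: (138159/522247) = -1·(522247/138159) since 138159 mod 4 = 3, 522247 mod 4 = 3; sign now -1
(522247/138159) = (107770/138159)   [reduce mod 138159]
107770 = 2^1·53885; (2/138159) = +1 since 138159 mod 8 = 7, so (107770/138159) = (+1)^1·(53885/138159); sign now -1
reciprocity: (53885/138159) = +1·(138159/53885) since 53885 mod 4 = 1, 138159 mod 4 = 3; sign now -1
(138159/53885) = (30389/53885)   [reduce mod 53885]
reciprocity: (30389/53885) = +1·(53885/30389) since 30389 mod 4 = 1, 53885 mod 4 = 1; sign now -1
(53885/30389) = (23496/30389)   [reduce mod 30389]
23496 = 2^3·2937; (2/30389) = -1 since 30389 mod 8 = 5, so (23496/30389) = (-1)^3·(2937/30389); sign now +1
reciprocity: (2937/30389) = +1·(30389/2937) since 2937 mod 4 = 1, 30389 mod 4 = 1; sign now +1
(30389/2937) = (1019/2937)   [reduce mod 2937]
reciprocity: (1019/2937) = +1·(2937/1019) since 1019 mod 4 = 3, 2937 mod 4 = 1; sign now +1
(2937/1019) = (899/1019)   [reduce mod 1019]
reciprocity: (899/1019) = -1·(1019/899) since 899 mod 4 = 3, 1019 mod 4 = 3; sign now -1
(1019/899) = (120/899)   [reduce mod 899]
120 = 2^3·15; (2/899) = -1 since 899 mod 8 = 3, so (120/899) = (-1)^3·(15/899); sign now +1
reciprocity: (15/899) = -1·(899/15) since 15 mod 4 = 3, 899 mod 4 = 3; sign now -1
(899/15) = (14/15)   [reduce mod 15]
14 = 2^1·7; (2/15) = +1 since 15 mod 8 = 7, so (14/15) = (+1)^1·(7/15); sign now -1
reciprocity: (7/15) = -1·(15/7) since 7 mod 4 = 3, 15 mod 4 = 3; sign now +1
(15/7) = (1/7)   [reduce mod 7]
(1/7) = 1; final value = sign = +1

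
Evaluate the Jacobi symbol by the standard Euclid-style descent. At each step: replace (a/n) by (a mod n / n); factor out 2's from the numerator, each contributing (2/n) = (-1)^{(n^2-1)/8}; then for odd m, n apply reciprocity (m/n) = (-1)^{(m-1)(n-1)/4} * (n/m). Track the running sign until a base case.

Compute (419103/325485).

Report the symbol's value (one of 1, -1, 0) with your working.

(419103/325485): 419103 mod 325485 = 93618, so (419103/325485) = (93618/325485)
factor out 2^1: 93618 = 2^1·46809; with 325485 mod 8 = 5, (2/325485) = -1; sign now -1; continue with (46809/325485)
flip (46809/325485) -> (325485/46809): both odd, 46809 mod 4 = 1, 325485 mod 4 = 1, so the flip contributes +1; sign now -1
(325485/46809): 325485 mod 46809 = 44631, so (325485/46809) = (44631/46809)
flip (44631/46809) -> (46809/44631): both odd, 44631 mod 4 = 3, 46809 mod 4 = 1, so the flip contributes +1; sign now -1
(46809/44631): 46809 mod 44631 = 2178, so (46809/44631) = (2178/44631)
factor out 2^1: 2178 = 2^1·1089; with 44631 mod 8 = 7, (2/44631) = +1; sign now -1; continue with (1089/44631)
flip (1089/44631) -> (44631/1089): both odd, 1089 mod 4 = 1, 44631 mod 4 = 3, so the flip contributes +1; sign now -1
(44631/1089): 44631 mod 1089 = 1071, so (44631/1089) = (1071/1089)
flip (1071/1089) -> (1089/1071): both odd, 1071 mod 4 = 3, 1089 mod 4 = 1, so the flip contributes +1; sign now -1
(1089/1071): 1089 mod 1071 = 18, so (1089/1071) = (18/1071)
factor out 2^1: 18 = 2^1·9; with 1071 mod 8 = 7, (2/1071) = +1; sign now -1; continue with (9/1071)
flip (9/1071) -> (1071/9): both odd, 9 mod 4 = 1, 1071 mod 4 = 3, so the flip contributes +1; sign now -1
(1071/9): 1071 mod 9 = 0, so (1071/9) = (0/9)
reached (0/9); gcd(a, n) > 1, so (0/9) = 0 and the symbol is 0

0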